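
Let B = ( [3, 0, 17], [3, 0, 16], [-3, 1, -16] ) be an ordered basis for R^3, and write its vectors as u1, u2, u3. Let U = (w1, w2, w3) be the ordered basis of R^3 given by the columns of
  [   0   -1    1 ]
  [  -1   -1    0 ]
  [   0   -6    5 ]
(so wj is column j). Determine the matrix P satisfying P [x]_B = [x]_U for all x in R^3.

Column j of P is [uj]_U, since P maps B-coordinates to U-coordinates.
Expressing u1 in U: u1 = 2w1 - 2w2 + w3, so column 1 of P is [2, -2, 1].
Doing the same for each uj gives P = [[2, 1, -2], [-2, -1, 1], [1, 2, -2]].

[[2, 1, -2], [-2, -1, 1], [1, 2, -2]]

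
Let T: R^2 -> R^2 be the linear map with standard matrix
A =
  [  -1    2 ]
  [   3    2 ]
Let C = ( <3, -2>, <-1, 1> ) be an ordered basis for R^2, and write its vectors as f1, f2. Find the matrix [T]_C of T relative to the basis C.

The j-th column of [T]_C is [T(fj)]_C.
T(f1) = A f1 = <-7, 5> = -2f1 + f2, so column 1 is <-2, 1>.
Repeating for f2 and assembling the columns gives [[-2, 2], [1, 3]].

[[-2, 2], [1, 3]]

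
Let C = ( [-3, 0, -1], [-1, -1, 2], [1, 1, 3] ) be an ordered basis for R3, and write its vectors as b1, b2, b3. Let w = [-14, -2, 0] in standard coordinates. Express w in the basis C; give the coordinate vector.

[4, 2, 0]

[w]_C is the unique c with M c = w, where M has columns b1, ..., b3.
Solving this 3x3 system gives c = (4, 2, 0).
Check: 4b1 + 2b2 + 0·b3 = [-14, -2, 0].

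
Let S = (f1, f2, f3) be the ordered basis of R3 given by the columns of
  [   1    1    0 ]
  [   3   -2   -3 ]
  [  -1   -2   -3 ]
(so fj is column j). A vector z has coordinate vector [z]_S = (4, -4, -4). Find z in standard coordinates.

(0, 32, 16)

z = M [z]_S, where M has columns f1, ..., f3.
Carrying out the matrix-vector product, z = (0, 32, 16).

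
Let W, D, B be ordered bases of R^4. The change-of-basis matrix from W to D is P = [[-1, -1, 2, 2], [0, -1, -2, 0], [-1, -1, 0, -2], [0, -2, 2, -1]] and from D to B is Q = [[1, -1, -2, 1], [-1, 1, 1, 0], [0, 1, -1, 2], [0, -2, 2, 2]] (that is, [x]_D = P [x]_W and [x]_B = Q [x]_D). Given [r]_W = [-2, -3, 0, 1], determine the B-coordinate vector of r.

Composing the changes, [r]_B = Q P [r]_W.
Q P = [[1, 0, 6, 5], [0, -1, -4, -4], [1, -4, 2, 0], [-2, -4, 8, -6]]; applying this to [-2, -3, 0, 1] gives [3, -1, 10, 10].

[3, -1, 10, 10]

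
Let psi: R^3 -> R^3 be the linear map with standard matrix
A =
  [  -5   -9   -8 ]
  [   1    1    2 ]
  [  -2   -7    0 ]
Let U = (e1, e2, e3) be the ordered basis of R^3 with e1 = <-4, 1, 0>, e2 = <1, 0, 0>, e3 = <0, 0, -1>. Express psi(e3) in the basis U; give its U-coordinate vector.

Column 3 of [psi]_U is the U-coordinate vector of psi(e3).
In standard coordinates psi(e3) = A e3 = <8, -2, 0>.
Converting to U: <8, -2, 0> = -2e1 + 0·e2 + 0·e3, so the coordinate vector is <-2, 0, 0>.

<-2, 0, 0>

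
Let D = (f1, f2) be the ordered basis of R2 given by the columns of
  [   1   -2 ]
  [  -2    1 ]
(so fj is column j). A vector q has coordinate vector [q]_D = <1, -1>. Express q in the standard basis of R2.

<3, -3>

q = M [q]_D, where M has columns f1, f2.
Carrying out the matrix-vector product, q = <3, -3>.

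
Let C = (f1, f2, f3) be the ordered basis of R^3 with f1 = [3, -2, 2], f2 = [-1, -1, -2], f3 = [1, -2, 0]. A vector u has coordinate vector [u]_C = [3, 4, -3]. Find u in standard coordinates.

[2, -4, -2]

By definition u = 3f1 + 4f2 - 3f3.
Summing componentwise gives [2, -4, -2].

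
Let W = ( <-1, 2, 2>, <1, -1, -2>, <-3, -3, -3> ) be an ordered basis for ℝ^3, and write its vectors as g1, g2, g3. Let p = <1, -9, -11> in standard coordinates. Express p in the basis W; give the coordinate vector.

<-2, 2, 1>

Write p = c_1 g1 + ... + c_3 g3 and solve for the c_i.
Solving this 3x3 system gives c = (-2, 2, 1).
Check: -2g1 + 2g2 + g3 = <1, -9, -11>.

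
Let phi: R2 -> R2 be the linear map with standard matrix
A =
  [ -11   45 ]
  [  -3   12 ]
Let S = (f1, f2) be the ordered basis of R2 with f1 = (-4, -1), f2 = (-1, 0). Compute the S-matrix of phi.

The j-th column of [phi]_S is [phi(fj)]_S.
phi(f1) = A f1 = (-1, 0) = 0·f1 + f2, so column 1 is (0, 1).
Repeating for f2 and assembling the columns gives [[0, -3], [1, 1]].

[[0, -3], [1, 1]]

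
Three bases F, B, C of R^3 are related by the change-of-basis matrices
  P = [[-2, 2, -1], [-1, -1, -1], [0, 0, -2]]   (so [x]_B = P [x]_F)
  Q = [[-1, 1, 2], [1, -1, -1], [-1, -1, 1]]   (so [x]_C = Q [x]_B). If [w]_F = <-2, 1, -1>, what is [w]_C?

Apply P to get B-coordinates <7, 2, 2>, then Q to get C-coordinates.
The result is [w]_C = <-1, 3, -7>.

<-1, 3, -7>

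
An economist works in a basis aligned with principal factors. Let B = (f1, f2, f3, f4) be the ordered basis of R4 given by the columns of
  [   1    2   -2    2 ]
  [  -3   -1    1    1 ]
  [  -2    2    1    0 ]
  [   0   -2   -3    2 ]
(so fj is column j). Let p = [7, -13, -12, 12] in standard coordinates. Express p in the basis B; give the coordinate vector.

Write p = c_1 f1 + ... + c_4 f4 and solve for the c_i.
Row-reducing the augmented matrix [M | p] gives c = (3, -1, -4, -1).
Check: 3f1 - f2 - 4f3 - f4 = [7, -13, -12, 12].

[3, -1, -4, -1]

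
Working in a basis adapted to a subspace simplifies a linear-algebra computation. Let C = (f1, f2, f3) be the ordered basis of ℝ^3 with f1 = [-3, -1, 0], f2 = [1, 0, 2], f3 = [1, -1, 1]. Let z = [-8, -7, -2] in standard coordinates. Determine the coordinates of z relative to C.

[z]_C is the unique c with M c = z, where M has columns f1, ..., f3.
Gaussian elimination on [M | z] yields c = (3, -3, 4).
Check: 3f1 - 3f2 + 4f3 = [-8, -7, -2].

[3, -3, 4]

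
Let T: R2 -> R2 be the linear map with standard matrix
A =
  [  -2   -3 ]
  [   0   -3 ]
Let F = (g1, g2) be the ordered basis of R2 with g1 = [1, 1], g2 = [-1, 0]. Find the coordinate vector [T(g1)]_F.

Column 1 of [T]_F is the F-coordinate vector of T(g1).
In standard coordinates T(g1) = A g1 = [-5, -3].
Converting to F: [-5, -3] = -3g1 + 2g2, so the coordinate vector is [-3, 2].

[-3, 2]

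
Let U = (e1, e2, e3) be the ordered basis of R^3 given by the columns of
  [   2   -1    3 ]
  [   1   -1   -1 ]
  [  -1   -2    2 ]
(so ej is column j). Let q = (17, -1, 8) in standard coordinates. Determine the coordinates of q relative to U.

(2, -1, 4)

[q]_U is the unique c with M c = q, where M has columns e1, ..., e3.
Row-reducing the augmented matrix [M | q] gives c = (2, -1, 4).
Check: 2e1 - e2 + 4e3 = (17, -1, 8).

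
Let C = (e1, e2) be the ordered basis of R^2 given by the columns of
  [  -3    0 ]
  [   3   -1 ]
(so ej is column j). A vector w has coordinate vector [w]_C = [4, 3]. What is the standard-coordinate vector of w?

w = M [w]_C, where M has columns e1, e2.
Carrying out the matrix-vector product, w = [-12, 9].

[-12, 9]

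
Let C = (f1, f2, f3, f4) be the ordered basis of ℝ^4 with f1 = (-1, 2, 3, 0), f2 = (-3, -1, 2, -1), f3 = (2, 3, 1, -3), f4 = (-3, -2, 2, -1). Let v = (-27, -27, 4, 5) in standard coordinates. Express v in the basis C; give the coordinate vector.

(-2, 3, -4, 4)

We seek scalars with c_1 f1 + ... + c_4 f4 = v; equivalently solve M c = v where the columns of M are f1, ..., f4.
Gaussian elimination on [M | v] yields c = (-2, 3, -4, 4).
Check: -2f1 + 3f2 - 4f3 + 4f4 = (-27, -27, 4, 5).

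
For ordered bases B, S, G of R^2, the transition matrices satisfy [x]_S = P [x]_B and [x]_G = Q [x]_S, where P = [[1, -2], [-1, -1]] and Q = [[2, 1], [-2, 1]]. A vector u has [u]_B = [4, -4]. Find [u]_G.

First [u]_S = P [u]_B = [12, 0].
Then [u]_G = Q [u]_S = [24, -24].

[24, -24]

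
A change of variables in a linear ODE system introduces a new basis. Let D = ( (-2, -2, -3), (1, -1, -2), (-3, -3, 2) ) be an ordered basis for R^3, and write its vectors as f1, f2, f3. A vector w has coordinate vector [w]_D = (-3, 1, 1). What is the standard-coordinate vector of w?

(4, 2, 9)

w = M [w]_D, where M has columns f1, ..., f3.
Carrying out the matrix-vector product, w = (4, 2, 9).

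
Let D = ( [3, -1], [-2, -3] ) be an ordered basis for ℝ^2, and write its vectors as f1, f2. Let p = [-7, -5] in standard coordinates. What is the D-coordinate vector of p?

[-1, 2]

We seek scalars with c_1 f1 + c_2 f2 = p; equivalently solve M c = p where the columns of M are f1, f2.
System: 3c_1 - 2c_2 = -7, -c_1 - 3c_2 = -5; solving gives c_1 = -1, c_2 = 2.
Check: -f1 + 2f2 = [-7, -5].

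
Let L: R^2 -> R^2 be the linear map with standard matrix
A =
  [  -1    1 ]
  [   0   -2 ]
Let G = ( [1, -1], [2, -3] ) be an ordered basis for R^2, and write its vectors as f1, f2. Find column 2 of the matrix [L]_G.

Column 2 of [L]_G is the G-coordinate vector of L(f2).
In standard coordinates L(f2) = A f2 = [-5, 6].
Converting to G: [-5, 6] = -3f1 - f2, so the coordinate vector is [-3, -1].

[-3, -1]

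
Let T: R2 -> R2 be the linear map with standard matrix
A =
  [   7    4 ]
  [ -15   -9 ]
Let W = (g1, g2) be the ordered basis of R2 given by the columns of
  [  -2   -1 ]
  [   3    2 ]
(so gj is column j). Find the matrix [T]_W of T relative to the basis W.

[[1, 1], [0, -3]]

With P the matrix whose columns are g1, g2, [T]_W = P^(-1) A P.
Column by column: T(g1) = A g1 = [-2, 3]; its W-coordinates [1, 0] give column 1.
Continuing for each basis vector yields [T]_W = [[1, 1], [0, -3]].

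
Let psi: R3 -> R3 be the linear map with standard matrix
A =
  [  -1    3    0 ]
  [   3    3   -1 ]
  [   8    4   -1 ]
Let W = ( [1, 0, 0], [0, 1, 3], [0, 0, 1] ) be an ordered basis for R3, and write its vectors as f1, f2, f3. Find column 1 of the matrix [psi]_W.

[-1, 3, -1]

Compute psi(f1) = A f1 = [-1, 3, 8] in standard coordinates.
Then write this in W-coordinates: solve for y in y_1 f1 + ... + y_3 f3 = [-1, 3, 8].
This gives y = [-1, 3, -1], which is column 1 of [psi]_W.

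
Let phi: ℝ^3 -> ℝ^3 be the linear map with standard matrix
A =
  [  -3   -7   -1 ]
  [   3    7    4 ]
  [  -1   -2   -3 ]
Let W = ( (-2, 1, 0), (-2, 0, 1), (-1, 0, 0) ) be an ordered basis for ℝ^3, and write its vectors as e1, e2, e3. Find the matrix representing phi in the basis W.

[[1, -2, -3], [0, -1, 1], [-1, 1, 1]]

With P the matrix whose columns are e1, ..., e3, [phi]_W = P^(-1) A P.
Column by column: phi(e1) = A e1 = (-1, 1, 0); its W-coordinates (1, 0, -1) give column 1.
Continuing for each basis vector yields [phi]_W = [[1, -2, -3], [0, -1, 1], [-1, 1, 1]].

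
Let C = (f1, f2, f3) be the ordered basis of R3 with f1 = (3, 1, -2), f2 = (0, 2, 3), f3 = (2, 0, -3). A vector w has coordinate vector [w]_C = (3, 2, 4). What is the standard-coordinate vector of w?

(17, 7, -12)

w = M [w]_C, where M has columns f1, ..., f3.
Carrying out the matrix-vector product, w = (17, 7, -12).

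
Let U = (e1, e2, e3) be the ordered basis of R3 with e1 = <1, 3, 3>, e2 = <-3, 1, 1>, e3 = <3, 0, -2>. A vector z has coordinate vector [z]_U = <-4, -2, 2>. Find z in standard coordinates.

The coordinates say z = -4e1 - 2e2 + 2e3; adding the scaled basis vectors gives <8, -14, -18>.

<8, -14, -18>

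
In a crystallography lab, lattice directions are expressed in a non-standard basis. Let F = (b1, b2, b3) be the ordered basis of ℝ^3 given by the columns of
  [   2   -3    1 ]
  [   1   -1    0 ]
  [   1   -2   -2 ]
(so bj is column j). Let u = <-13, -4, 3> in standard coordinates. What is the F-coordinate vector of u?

Write u = c_1 b1 + ... + c_3 b3 and solve for the c_i.
Solving this 3x3 system gives c = (-3, 1, -4).
Check: -3b1 + b2 - 4b3 = <-13, -4, 3>.

<-3, 1, -4>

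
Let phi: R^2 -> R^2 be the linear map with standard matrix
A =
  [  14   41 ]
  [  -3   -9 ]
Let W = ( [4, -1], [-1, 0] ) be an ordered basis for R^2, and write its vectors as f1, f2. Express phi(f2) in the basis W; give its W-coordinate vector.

Compute phi(f2) = A f2 = [-14, 3] in standard coordinates.
Then write this in W-coordinates: solve for y in y_1 f1 + y_2 f2 = [-14, 3].
This gives y = [-3, 2], which is column 2 of [phi]_W.

[-3, 2]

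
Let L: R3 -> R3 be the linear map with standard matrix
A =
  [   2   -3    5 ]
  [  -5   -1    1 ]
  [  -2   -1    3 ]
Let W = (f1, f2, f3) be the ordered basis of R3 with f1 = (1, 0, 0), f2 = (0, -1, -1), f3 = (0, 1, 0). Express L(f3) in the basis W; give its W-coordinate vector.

(-3, 1, 0)

Compute L(f3) = A f3 = (-3, -1, -1) in standard coordinates.
Then write this in W-coordinates: solve for y in y_1 f1 + ... + y_3 f3 = (-3, -1, -1).
This gives y = (-3, 1, 0), which is column 3 of [L]_W.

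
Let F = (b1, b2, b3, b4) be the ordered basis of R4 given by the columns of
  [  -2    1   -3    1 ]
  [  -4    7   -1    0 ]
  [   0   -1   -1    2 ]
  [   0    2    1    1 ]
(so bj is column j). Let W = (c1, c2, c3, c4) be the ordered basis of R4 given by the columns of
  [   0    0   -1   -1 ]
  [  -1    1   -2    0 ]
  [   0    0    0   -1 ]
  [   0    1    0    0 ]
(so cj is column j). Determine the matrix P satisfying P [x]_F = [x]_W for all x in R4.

Let M have columns bj and N have columns cj. Then for every x, N [x]_W = x = M [x]_F, so P = N^(-1) M.
Since det N = 1, N^(-1) has integer entries; multiplying gives P = [[0, -1, -2, -1], [0, 2, 1, 1], [2, -2, 2, 1], [0, 1, 1, -2]].

[[0, -1, -2, -1], [0, 2, 1, 1], [2, -2, 2, 1], [0, 1, 1, -2]]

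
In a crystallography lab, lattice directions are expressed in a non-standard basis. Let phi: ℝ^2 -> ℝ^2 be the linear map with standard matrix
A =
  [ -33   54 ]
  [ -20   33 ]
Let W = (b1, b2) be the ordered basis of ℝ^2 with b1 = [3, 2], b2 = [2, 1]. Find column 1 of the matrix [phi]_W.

[3, 0]

Column 1 of [phi]_W is the W-coordinate vector of phi(b1).
In standard coordinates phi(b1) = A b1 = [9, 6].
Converting to W: [9, 6] = 3b1 + 0·b2, so the coordinate vector is [3, 0].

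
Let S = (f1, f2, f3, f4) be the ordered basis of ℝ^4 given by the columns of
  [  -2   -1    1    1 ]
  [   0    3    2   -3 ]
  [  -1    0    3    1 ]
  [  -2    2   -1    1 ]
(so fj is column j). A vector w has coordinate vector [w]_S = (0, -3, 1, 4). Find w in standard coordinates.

(8, -19, 7, -3)

w = M [w]_S, where M has columns f1, ..., f4.
Carrying out the matrix-vector product, w = (8, -19, 7, -3).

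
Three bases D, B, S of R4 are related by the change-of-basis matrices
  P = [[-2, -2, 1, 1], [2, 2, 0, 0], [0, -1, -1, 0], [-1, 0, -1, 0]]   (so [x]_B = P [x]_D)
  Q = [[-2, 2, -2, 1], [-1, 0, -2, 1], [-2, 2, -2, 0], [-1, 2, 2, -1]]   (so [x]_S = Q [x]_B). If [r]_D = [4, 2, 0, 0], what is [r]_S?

[48, 12, 52, 36]

First [r]_B = P [r]_D = [-12, 12, -2, -4].
Then [r]_S = Q [r]_B = [48, 12, 52, 36].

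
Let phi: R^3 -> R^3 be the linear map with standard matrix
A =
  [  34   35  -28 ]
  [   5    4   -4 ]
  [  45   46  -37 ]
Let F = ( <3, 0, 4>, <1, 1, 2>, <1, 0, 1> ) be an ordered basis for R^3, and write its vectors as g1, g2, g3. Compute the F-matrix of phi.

With P the matrix whose columns are g1, ..., g3, [phi]_F = P^(-1) A P.
Column by column: phi(g1) = A g1 = <-10, -1, -13>; its F-coordinates <-2, -1, -3> give column 1.
Continuing for each basis vector yields [phi]_F = [[-2, 3, 1], [-1, 1, 1], [-3, 3, 2]].

[[-2, 3, 1], [-1, 1, 1], [-3, 3, 2]]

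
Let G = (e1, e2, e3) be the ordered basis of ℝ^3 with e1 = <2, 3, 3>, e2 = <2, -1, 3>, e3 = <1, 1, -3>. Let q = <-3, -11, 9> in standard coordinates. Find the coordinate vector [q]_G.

We seek scalars with c_1 e1 + ... + c_3 e3 = q; equivalently solve M c = q where the columns of M are e1, ..., e3.
Solving this 3x3 system gives c = (-2, 2, -3).
Check: -2e1 + 2e2 - 3e3 = <-3, -11, 9>.

<-2, 2, -3>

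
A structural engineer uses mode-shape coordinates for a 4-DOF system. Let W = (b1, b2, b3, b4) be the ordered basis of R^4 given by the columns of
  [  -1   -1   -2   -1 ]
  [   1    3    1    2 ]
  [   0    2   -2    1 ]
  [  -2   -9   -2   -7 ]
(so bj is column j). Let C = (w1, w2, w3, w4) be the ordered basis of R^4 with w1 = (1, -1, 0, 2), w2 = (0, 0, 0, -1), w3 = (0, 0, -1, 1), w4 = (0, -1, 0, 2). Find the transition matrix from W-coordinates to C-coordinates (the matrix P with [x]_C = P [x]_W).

Take x = bj: its W-coordinates are the j-th standard unit vector, so P e_j — column j of P — equals [bj]_C.
b1 = -w1 + 0·w2 + 0·w3 + 0·w4, giving column 1 = (-1, 0, 0, 0); repeating for each j gives P = [[-1, -1, -2, -1], [0, 1, 2, 2], [0, -2, 2, -1], [0, -2, 1, -1]].

[[-1, -1, -2, -1], [0, 1, 2, 2], [0, -2, 2, -1], [0, -2, 1, -1]]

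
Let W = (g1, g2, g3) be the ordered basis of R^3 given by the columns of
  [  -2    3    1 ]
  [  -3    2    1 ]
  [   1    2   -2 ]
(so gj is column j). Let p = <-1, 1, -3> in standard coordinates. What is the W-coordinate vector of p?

<-1, -1, 0>

We seek scalars with c_1 g1 + ... + c_3 g3 = p; equivalently solve M c = p where the columns of M are g1, ..., g3.
Gaussian elimination on [M | p] yields c = (-1, -1, 0).
Check: -g1 - g2 + 0·g3 = <-1, 1, -3>.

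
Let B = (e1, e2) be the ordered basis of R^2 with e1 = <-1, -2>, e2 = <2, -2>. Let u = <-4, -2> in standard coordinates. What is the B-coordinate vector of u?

<2, -1>

Write u = c_1 e1 + c_2 e2 and solve for the c_i.
System: -c_1 + 2c_2 = -4, -2c_1 - 2c_2 = -2; solving gives c_1 = 2, c_2 = -1.
Check: 2e1 - e2 = <-4, -2>.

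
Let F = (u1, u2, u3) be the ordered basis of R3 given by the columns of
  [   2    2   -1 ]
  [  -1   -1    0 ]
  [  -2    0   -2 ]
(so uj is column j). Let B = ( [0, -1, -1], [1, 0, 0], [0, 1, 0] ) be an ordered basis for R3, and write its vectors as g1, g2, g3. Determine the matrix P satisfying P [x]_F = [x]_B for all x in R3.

Let M have columns uj and N have columns gj. Then for every x, N [x]_B = x = M [x]_F, so P = N^(-1) M.
Since det N = -1, N^(-1) has integer entries; multiplying gives P = [[2, 0, 2], [2, 2, -1], [1, -1, 2]].

[[2, 0, 2], [2, 2, -1], [1, -1, 2]]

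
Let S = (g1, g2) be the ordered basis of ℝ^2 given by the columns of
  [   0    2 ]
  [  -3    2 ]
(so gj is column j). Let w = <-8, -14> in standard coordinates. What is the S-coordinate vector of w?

We seek scalars with c_1 g1 + c_2 g2 = w; equivalently solve M c = w where the columns of M are g1, g2.
System: 0c_1 + 2c_2 = -8, -3c_1 + 2c_2 = -14; solving gives c_1 = 2, c_2 = -4.
Check: 2g1 - 4g2 = <-8, -14>.

<2, -4>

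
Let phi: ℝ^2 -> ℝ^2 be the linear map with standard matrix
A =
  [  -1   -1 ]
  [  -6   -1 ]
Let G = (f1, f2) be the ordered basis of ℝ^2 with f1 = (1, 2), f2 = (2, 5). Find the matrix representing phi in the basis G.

The j-th column of [phi]_G is [phi(fj)]_G.
phi(f1) = A f1 = (-3, -8) = f1 - 2f2, so column 1 is (1, -2).
Repeating for f2 and assembling the columns gives [[1, -1], [-2, -3]].

[[1, -1], [-2, -3]]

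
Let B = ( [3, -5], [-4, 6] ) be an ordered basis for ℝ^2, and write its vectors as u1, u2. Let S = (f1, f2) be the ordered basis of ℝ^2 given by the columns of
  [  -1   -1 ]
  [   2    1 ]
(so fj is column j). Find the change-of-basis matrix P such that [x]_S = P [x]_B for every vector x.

[[-2, 2], [-1, 2]]

Column j of P is [uj]_S, since P maps B-coordinates to S-coordinates.
Expressing u1 in S: u1 = -2f1 - f2, so column 1 of P is [-2, -1].
Doing the same for each uj gives P = [[-2, 2], [-1, 2]].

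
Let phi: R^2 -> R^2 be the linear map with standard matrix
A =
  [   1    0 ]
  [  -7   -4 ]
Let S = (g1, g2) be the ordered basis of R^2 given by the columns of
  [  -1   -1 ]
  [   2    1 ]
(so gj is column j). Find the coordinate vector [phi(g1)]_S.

Column 1 of [phi]_S is the S-coordinate vector of phi(g1).
In standard coordinates phi(g1) = A g1 = [-1, -1].
Converting to S: [-1, -1] = -2g1 + 3g2, so the coordinate vector is [-2, 3].

[-2, 3]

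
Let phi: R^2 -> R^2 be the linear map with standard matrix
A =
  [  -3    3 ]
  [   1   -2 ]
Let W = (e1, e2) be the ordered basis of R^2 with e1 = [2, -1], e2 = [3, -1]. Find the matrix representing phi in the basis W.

Let P have columns e1, e2. Then [phi]_W = P^(-1) A P.
Here det P = 1, so P^(-1) is integer; computing A P first and then P^(-1)(A P) gives [[-3, -3], [-1, -2]].

[[-3, -3], [-1, -2]]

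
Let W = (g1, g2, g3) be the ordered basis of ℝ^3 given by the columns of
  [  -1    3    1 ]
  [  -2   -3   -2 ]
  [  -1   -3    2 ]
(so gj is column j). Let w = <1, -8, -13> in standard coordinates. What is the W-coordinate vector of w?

<3, 2, -2>

[w]_W is the unique c with M c = w, where M has columns g1, ..., g3.
Solving this 3x3 system gives c = (3, 2, -2).
Check: 3g1 + 2g2 - 2g3 = <1, -8, -13>.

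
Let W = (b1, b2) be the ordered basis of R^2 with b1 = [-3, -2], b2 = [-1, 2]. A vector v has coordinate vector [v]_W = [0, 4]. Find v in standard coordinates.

v = M [v]_W, where M has columns b1, b2.
Carrying out the matrix-vector product, v = [-4, 8].

[-4, 8]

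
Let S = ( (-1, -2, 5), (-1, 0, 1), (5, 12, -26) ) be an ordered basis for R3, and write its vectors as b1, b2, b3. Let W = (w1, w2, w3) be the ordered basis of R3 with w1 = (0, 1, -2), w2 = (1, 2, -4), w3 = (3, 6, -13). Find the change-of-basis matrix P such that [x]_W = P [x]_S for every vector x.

[[0, 2, 2], [2, 2, -1], [-1, -1, 2]]

Column j of P is [bj]_W, since P maps S-coordinates to W-coordinates.
Expressing b1 in W: b1 = 0·w1 + 2w2 - w3, so column 1 of P is (0, 2, -1).
Doing the same for each bj gives P = [[0, 2, 2], [2, 2, -1], [-1, -1, 2]].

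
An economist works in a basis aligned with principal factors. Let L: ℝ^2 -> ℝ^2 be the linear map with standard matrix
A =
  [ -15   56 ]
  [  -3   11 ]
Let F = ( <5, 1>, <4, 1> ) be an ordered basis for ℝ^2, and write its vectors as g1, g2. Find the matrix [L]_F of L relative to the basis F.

With P the matrix whose columns are g1, g2, [L]_F = P^(-1) A P.
Column by column: L(g1) = A g1 = <-19, -4>; its F-coordinates <-3, -1> give column 1.
Continuing for each basis vector yields [L]_F = [[-3, 0], [-1, -1]].

[[-3, 0], [-1, -1]]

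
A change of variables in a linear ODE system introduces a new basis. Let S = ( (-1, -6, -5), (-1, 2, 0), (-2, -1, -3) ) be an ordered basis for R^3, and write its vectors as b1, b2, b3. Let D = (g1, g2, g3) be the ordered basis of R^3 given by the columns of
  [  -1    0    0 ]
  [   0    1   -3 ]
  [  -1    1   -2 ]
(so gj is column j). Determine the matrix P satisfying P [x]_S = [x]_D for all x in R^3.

Column j of P is [bj]_D, since P maps S-coordinates to D-coordinates.
Expressing b1 in D: b1 = g1 + 0·g2 + 2g3, so column 1 of P is (1, 0, 2).
Doing the same for each bj gives P = [[1, 1, 2], [0, -1, -1], [2, -1, 0]].

[[1, 1, 2], [0, -1, -1], [2, -1, 0]]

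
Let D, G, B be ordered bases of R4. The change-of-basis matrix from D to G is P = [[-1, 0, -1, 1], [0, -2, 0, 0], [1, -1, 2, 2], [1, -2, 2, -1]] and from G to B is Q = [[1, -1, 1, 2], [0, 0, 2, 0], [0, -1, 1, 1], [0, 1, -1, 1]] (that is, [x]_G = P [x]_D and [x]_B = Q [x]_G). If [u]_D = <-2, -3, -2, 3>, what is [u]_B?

Composing the changes, [u]_B = Q P [u]_D.
Q P = [[2, -3, 5, 1], [2, -2, 4, 4], [2, -1, 4, 1], [0, -3, 0, -3]]; applying this to <-2, -3, -2, 3> gives <-2, 6, -6, 0>.

<-2, 6, -6, 0>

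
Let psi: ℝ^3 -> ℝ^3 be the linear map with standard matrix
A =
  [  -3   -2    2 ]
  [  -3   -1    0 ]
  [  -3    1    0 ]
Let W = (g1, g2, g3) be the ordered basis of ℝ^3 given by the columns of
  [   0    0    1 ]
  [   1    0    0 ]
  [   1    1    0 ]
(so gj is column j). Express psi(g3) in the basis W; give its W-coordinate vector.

<-3, 0, -3>

Column 3 of [psi]_W is the W-coordinate vector of psi(g3).
In standard coordinates psi(g3) = A g3 = <-3, -3, -3>.
Converting to W: <-3, -3, -3> = -3g1 + 0·g2 - 3g3, so the coordinate vector is <-3, 0, -3>.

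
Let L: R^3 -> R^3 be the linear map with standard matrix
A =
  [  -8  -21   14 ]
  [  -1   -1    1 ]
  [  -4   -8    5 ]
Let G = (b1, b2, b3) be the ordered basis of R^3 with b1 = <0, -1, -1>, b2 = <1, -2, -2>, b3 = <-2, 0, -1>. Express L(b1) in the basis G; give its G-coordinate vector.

<-2, 1, -3>

Compute L(b1) = A b1 = <7, 0, 3> in standard coordinates.
Then write this in G-coordinates: solve for y in y_1 b1 + ... + y_3 b3 = <7, 0, 3>.
This gives y = <-2, 1, -3>, which is column 1 of [L]_G.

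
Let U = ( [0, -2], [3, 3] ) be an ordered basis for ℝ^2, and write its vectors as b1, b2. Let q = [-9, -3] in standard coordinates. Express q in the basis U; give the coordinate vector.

[q]_U is the unique c with M c = q, where M has columns b1, b2.
System: 0c_1 + 3c_2 = -9, -2c_1 + 3c_2 = -3; solving gives c_1 = -3, c_2 = -3.
Check: -3b1 - 3b2 = [-9, -3].

[-3, -3]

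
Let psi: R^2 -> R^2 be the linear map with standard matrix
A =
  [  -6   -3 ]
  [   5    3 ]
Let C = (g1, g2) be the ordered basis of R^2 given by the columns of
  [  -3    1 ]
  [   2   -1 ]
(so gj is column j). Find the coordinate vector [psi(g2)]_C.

Compute psi(g2) = A g2 = (-3, 2) in standard coordinates.
Then write this in C-coordinates: solve for y in y_1 g1 + y_2 g2 = (-3, 2).
This gives y = (1, 0), which is column 2 of [psi]_C.

(1, 0)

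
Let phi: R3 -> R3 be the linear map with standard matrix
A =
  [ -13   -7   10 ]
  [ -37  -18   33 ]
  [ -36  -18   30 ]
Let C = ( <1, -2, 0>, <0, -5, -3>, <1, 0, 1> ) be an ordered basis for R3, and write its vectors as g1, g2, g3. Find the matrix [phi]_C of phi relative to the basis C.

[[-2, 2, -3], [1, 1, 2], [3, 3, 0]]

The j-th column of [phi]_C is [phi(gj)]_C.
phi(g1) = A g1 = <1, -1, 0> = -2g1 + g2 + 3g3, so column 1 is <-2, 1, 3>.
Repeating for g2, g3 and assembling the columns gives [[-2, 2, -3], [1, 1, 2], [3, 3, 0]].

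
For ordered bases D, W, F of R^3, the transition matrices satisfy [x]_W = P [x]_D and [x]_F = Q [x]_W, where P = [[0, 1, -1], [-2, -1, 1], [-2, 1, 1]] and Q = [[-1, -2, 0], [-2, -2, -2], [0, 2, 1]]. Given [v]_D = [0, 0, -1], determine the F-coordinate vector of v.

Composing the changes, [v]_F = Q P [v]_D.
Q P = [[4, 1, -1], [8, -2, -2], [-6, -1, 3]]; applying this to [0, 0, -1] gives [1, 2, -3].

[1, 2, -3]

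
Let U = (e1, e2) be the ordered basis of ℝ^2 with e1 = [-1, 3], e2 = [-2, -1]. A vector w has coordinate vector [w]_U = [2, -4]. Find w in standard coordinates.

[6, 10]

By definition w = 2e1 - 4e2.
Summing componentwise gives [6, 10].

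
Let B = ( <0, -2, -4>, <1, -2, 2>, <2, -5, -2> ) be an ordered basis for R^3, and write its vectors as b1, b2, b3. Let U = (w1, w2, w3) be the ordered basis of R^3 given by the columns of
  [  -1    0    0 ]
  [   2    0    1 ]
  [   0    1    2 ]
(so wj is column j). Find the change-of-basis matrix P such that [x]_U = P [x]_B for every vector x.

[[0, -1, -2], [0, 2, 0], [-2, 0, -1]]

Take x = bj: its B-coordinates are the j-th standard unit vector, so P e_j — column j of P — equals [bj]_U.
b1 = 0·w1 + 0·w2 - 2w3, giving column 1 = <0, 0, -2>; repeating for each j gives P = [[0, -1, -2], [0, 2, 0], [-2, 0, -1]].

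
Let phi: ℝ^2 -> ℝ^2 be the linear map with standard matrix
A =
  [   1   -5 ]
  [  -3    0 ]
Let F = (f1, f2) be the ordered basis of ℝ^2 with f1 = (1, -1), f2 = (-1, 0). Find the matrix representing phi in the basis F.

Let P have columns f1, f2. Then [phi]_F = P^(-1) A P.
Here det P = -1, so P^(-1) is integer; computing A P first and then P^(-1)(A P) gives [[3, -3], [-3, -2]].

[[3, -3], [-3, -2]]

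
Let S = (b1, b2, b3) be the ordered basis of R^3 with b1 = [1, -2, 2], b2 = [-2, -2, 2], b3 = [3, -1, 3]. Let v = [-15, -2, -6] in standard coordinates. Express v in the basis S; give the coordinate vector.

[1, 2, -4]

[v]_S is the unique c with M c = v, where M has columns b1, ..., b3.
Gaussian elimination on [M | v] yields c = (1, 2, -4).
Check: b1 + 2b2 - 4b3 = [-15, -2, -6].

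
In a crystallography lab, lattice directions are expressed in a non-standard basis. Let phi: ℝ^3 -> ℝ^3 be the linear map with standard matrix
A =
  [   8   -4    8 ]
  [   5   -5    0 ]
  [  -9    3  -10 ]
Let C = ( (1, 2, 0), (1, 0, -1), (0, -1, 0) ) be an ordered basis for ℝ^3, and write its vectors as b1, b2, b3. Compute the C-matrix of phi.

With P the matrix whose columns are b1, ..., b3, [phi]_C = P^(-1) A P.
Column by column: phi(b1) = A b1 = (0, -5, -3); its C-coordinates (-3, 3, -1) give column 1.
Continuing for each basis vector yields [phi]_C = [[-3, 1, 1], [3, -1, 3], [-1, -3, -3]].

[[-3, 1, 1], [3, -1, 3], [-1, -3, -3]]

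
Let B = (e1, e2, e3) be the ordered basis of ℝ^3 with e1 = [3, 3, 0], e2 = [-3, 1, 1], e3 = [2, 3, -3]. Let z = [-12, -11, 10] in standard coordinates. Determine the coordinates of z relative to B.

Write z = c_1 e1 + ... + c_3 e3 and solve for the c_i.
Row-reducing the augmented matrix [M | z] gives c = (-1, 1, -3).
Check: -e1 + e2 - 3e3 = [-12, -11, 10].

[-1, 1, -3]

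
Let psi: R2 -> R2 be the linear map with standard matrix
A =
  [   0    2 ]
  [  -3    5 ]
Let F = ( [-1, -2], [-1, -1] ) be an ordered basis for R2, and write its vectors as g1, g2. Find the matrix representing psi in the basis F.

The j-th column of [psi]_F is [psi(gj)]_F.
psi(g1) = A g1 = [-4, -7] = 3g1 + g2, so column 1 is [3, 1].
Repeating for g2 and assembling the columns gives [[3, 0], [1, 2]].

[[3, 0], [1, 2]]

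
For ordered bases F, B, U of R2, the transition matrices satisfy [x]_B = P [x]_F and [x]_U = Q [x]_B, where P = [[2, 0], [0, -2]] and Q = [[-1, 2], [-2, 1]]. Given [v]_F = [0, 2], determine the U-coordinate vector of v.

Apply P to get B-coordinates [0, -4], then Q to get U-coordinates.
The result is [v]_U = [-8, -4].

[-8, -4]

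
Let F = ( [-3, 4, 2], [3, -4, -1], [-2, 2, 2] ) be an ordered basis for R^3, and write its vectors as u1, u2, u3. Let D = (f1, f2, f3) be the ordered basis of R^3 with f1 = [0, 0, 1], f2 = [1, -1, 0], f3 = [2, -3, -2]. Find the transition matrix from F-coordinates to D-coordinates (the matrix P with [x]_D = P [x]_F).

Let M have columns uj and N have columns fj. Then for every x, N [x]_D = x = M [x]_F, so P = N^(-1) M.
Since det N = -1, N^(-1) has integer entries; multiplying gives P = [[0, 1, 2], [-1, 1, -2], [-1, 1, 0]].

[[0, 1, 2], [-1, 1, -2], [-1, 1, 0]]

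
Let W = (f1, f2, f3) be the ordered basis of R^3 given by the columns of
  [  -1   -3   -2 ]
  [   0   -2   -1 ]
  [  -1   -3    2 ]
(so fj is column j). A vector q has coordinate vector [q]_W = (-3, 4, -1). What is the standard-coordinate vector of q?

By definition q = -3f1 + 4f2 - f3.
Summing componentwise gives (-7, -7, -11).

(-7, -7, -11)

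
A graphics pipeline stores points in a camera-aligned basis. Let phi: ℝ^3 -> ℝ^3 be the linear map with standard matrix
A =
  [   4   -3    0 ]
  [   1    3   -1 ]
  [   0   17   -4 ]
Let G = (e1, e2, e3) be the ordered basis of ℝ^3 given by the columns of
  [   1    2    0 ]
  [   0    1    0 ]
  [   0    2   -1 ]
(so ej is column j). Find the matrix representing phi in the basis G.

[[2, -1, -2], [1, 3, 1], [2, -3, -2]]

Let P have columns e1, ..., e3. Then [phi]_G = P^(-1) A P.
Here det P = -1, so P^(-1) is integer; computing A P first and then P^(-1)(A P) gives [[2, -1, -2], [1, 3, 1], [2, -3, -2]].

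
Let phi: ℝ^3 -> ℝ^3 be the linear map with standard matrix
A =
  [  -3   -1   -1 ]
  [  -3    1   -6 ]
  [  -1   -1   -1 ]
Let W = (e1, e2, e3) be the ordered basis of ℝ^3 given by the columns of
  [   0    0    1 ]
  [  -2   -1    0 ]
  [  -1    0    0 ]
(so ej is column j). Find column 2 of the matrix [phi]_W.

Compute phi(e2) = A e2 = [1, -1, 1] in standard coordinates.
Then write this in W-coordinates: solve for y in y_1 e1 + ... + y_3 e3 = [1, -1, 1].
This gives y = [-1, 3, 1], which is column 2 of [phi]_W.

[-1, 3, 1]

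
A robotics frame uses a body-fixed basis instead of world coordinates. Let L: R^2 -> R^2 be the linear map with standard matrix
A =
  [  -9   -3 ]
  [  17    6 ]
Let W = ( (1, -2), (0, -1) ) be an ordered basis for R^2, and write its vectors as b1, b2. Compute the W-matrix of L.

[[-3, 3], [1, 0]]

Let P have columns b1, b2. Then [L]_W = P^(-1) A P.
Here det P = -1, so P^(-1) is integer; computing A P first and then P^(-1)(A P) gives [[-3, 3], [1, 0]].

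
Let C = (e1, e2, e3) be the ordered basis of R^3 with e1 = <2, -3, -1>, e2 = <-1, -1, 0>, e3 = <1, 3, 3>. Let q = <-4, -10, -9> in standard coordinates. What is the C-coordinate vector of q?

[q]_C is the unique c with M c = q, where M has columns e1, ..., e3.
Solving this 3x3 system gives c = (0, 1, -3).
Check: 0·e1 + e2 - 3e3 = <-4, -10, -9>.

<0, 1, -3>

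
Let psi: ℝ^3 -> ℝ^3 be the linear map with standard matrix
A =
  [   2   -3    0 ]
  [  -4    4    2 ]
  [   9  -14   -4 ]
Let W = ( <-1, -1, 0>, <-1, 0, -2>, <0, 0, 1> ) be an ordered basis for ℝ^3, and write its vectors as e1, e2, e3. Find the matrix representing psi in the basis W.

[[0, 0, -2], [-1, 2, 2], [3, 3, 0]]

The j-th column of [psi]_W is [psi(ej)]_W.
psi(e1) = A e1 = <1, 0, 5> = 0·e1 - e2 + 3e3, so column 1 is <0, -1, 3>.
Repeating for e2, e3 and assembling the columns gives [[0, 0, -2], [-1, 2, 2], [3, 3, 0]].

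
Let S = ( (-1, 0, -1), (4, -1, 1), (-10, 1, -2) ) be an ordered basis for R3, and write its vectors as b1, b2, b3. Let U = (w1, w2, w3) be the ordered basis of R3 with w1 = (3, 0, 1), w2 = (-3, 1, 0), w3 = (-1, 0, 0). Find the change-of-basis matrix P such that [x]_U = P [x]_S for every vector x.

Let M have columns bj and N have columns wj. Then for every x, N [x]_U = x = M [x]_S, so P = N^(-1) M.
Since det N = 1, N^(-1) has integer entries; multiplying gives P = [[-1, 1, -2], [0, -1, 1], [-2, 2, 1]].

[[-1, 1, -2], [0, -1, 1], [-2, 2, 1]]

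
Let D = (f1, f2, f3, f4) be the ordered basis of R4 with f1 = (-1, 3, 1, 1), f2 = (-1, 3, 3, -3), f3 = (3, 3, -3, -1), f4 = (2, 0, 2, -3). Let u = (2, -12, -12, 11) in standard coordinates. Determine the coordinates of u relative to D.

We seek scalars with c_1 f1 + ... + c_4 f4 = u; equivalently solve M c = u where the columns of M are f1, ..., f4.
Solving this 4x4 system gives c = (-1, -3, 0, -1).
Check: -f1 - 3f2 + 0·f3 - f4 = (2, -12, -12, 11).

(-1, -3, 0, -1)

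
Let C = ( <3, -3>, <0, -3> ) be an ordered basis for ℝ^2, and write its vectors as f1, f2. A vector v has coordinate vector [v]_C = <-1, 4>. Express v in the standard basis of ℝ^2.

<-3, -9>

The coordinates say v = -f1 + 4f2; adding the scaled basis vectors gives <-3, -9>.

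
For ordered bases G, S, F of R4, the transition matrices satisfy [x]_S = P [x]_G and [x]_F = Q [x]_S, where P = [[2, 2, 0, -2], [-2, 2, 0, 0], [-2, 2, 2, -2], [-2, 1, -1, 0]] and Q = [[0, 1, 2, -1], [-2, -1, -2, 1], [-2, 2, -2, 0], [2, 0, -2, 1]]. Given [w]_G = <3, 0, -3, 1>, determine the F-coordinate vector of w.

Apply P to get S-coordinates <4, -6, -14, -3>, then Q to get F-coordinates.
The result is [w]_F = <-31, 23, 8, 33>.

<-31, 23, 8, 33>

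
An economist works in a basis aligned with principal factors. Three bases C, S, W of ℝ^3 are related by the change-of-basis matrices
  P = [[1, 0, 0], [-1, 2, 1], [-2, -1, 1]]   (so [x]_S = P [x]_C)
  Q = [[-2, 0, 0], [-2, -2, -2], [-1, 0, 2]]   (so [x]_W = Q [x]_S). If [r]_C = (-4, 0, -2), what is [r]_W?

(8, -8, 16)

Apply P to get S-coordinates (-4, 2, 6), then Q to get W-coordinates.
The result is [r]_W = (8, -8, 16).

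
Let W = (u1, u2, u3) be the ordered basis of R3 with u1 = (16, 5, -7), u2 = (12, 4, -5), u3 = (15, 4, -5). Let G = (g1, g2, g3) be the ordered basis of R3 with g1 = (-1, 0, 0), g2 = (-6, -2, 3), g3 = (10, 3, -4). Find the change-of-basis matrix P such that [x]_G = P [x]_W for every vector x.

[[0, 2, -1], [-1, 1, 1], [1, 2, 2]]

Let M have columns uj and N have columns gj. Then for every x, N [x]_G = x = M [x]_W, so P = N^(-1) M.
Since det N = 1, N^(-1) has integer entries; multiplying gives P = [[0, 2, -1], [-1, 1, 1], [1, 2, 2]].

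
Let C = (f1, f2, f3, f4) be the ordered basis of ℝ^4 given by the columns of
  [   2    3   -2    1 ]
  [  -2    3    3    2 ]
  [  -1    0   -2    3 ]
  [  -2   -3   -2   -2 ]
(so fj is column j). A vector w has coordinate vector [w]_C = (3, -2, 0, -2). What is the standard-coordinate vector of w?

The coordinates say w = 3f1 - 2f2 + 0·f3 - 2f4; adding the scaled basis vectors gives (-2, -16, -9, 4).

(-2, -16, -9, 4)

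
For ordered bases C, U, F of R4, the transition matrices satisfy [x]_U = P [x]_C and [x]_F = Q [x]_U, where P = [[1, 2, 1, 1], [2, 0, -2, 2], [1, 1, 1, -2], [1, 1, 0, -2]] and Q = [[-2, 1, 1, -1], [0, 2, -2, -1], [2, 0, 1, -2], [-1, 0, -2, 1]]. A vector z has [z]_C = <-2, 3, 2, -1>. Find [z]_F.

<-18, -33, 9, -12>

First [z]_U = P [z]_C = <5, -10, 5, 3>.
Then [z]_F = Q [z]_U = <-18, -33, 9, -12>.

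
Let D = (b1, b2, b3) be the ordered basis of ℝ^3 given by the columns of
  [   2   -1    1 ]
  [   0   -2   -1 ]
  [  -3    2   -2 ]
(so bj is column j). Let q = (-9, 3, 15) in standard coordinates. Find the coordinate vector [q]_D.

(-3, 0, -3)

[q]_D is the unique c with M c = q, where M has columns b1, ..., b3.
Solving this 3x3 system gives c = (-3, 0, -3).
Check: -3b1 + 0·b2 - 3b3 = (-9, 3, 15).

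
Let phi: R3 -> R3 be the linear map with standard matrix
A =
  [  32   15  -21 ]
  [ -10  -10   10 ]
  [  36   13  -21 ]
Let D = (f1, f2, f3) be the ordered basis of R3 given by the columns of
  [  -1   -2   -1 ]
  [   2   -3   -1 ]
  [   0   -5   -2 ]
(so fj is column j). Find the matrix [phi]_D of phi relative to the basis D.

[[-2, 2, 2], [2, 2, 1], [0, -2, 1]]

With P the matrix whose columns are f1, ..., f3, [phi]_D = P^(-1) A P.
Column by column: phi(f1) = A f1 = <-2, -10, -10>; its D-coordinates <-2, 2, 0> give column 1.
Continuing for each basis vector yields [phi]_D = [[-2, 2, 2], [2, 2, 1], [0, -2, 1]].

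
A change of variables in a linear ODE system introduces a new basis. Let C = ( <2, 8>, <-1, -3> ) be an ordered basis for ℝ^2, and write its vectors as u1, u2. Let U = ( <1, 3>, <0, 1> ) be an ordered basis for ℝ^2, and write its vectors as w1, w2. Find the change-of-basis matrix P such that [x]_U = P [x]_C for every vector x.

Let M have columns uj and N have columns wj. Then for every x, N [x]_U = x = M [x]_C, so P = N^(-1) M.
Since det N = 1, N^(-1) has integer entries; multiplying gives P = [[2, -1], [2, 0]].

[[2, -1], [2, 0]]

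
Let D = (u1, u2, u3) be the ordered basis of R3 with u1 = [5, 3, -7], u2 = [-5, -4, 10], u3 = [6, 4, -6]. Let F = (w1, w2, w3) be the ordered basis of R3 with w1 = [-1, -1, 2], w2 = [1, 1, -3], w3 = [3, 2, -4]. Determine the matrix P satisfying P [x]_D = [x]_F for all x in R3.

[[2, 0, -2], [1, -2, -2], [2, -1, 2]]

Let M have columns uj and N have columns wj. Then for every x, N [x]_F = x = M [x]_D, so P = N^(-1) M.
Since det N = 1, N^(-1) has integer entries; multiplying gives P = [[2, 0, -2], [1, -2, -2], [2, -1, 2]].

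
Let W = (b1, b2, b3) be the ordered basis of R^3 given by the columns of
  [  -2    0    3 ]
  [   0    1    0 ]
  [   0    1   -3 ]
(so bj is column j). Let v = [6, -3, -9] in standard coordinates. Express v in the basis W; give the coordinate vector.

We seek scalars with c_1 b1 + ... + c_3 b3 = v; equivalently solve M c = v where the columns of M are b1, ..., b3.
Gaussian elimination on [M | v] yields c = (0, -3, 2).
Check: 0·b1 - 3b2 + 2b3 = [6, -3, -9].

[0, -3, 2]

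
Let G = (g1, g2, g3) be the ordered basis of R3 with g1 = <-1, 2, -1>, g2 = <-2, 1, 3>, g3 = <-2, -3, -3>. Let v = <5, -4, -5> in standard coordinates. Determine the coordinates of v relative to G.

<-1, -2, 0>

[v]_G is the unique c with M c = v, where M has columns g1, ..., g3.
Solving this 3x3 system gives c = (-1, -2, 0).
Check: -g1 - 2g2 + 0·g3 = <5, -4, -5>.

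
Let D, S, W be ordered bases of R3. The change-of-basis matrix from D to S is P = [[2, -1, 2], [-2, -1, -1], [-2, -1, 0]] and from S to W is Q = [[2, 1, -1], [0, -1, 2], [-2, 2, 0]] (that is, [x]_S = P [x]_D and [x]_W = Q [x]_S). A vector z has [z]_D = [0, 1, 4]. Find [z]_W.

Apply P to get S-coordinates [7, -5, -1], then Q to get W-coordinates.
The result is [z]_W = [10, 3, -24].

[10, 3, -24]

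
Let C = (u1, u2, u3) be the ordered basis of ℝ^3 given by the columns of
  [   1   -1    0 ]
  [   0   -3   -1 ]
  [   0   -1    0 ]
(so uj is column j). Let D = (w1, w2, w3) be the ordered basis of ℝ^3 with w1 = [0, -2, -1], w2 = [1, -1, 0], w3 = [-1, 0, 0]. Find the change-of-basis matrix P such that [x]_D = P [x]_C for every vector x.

Column j of P is [uj]_D, since P maps C-coordinates to D-coordinates.
Expressing u1 in D: u1 = 0·w1 + 0·w2 - w3, so column 1 of P is [0, 0, -1].
Doing the same for each uj gives P = [[0, 1, 0], [0, 1, 1], [-1, 2, 1]].

[[0, 1, 0], [0, 1, 1], [-1, 2, 1]]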